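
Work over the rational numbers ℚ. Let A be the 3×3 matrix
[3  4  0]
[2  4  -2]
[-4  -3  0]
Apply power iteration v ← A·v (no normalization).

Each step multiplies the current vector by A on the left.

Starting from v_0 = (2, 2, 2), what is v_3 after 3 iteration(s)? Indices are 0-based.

v_3 = (574, 660, -560)

v_0 = (2, 2, 2).
v_1 = A·v_0 = (14, 8, -14).
v_2 = A·v_1 = (74, 88, -80).
v_3 = A·v_2 = (574, 660, -560).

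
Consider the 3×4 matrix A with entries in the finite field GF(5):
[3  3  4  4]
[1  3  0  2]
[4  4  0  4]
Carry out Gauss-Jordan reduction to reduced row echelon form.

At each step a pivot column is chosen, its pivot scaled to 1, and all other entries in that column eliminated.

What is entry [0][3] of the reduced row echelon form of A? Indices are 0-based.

pivot(0,0)=3: scale R0 → (1, 1, 3, 3)
  clear (1,0): R1 −= (1)R0 → (0, 2, 2, 4)
  clear (2,0): R2 −= (4)R0 → (0, 0, 3, 2)
pivot(1,1)=2: scale R1 → (0, 1, 1, 2)
  clear (0,1): R0 −= (1)R1 → (1, 0, 2, 1)
pivot(2,2)=3: scale R2 → (0, 0, 1, 4)
  clear (0,2): R0 −= (2)R2 → (1, 0, 0, 3)
  clear (1,2): R1 −= (1)R2 → (0, 1, 0, 3)

M[0][3] = 3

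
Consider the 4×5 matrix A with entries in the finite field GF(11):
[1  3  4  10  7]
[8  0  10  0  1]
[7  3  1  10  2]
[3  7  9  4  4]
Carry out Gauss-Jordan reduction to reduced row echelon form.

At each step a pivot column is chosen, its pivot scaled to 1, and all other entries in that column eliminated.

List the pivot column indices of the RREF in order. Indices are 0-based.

step 1: normalize row 0 (÷1) = (1, 3, 4, 10, 7)
  row 1: subtract 8×row0 = (0, 9, 0, 8, 0)
  row 2: subtract 7×row0 = (0, 4, 6, 6, 8)
  row 3: subtract 3×row0 = (0, 9, 8, 7, 5)
step 2: normalize row 1 (÷9) = (0, 1, 0, 7, 0)
  row 0: subtract 3×row1 = (1, 0, 4, 0, 7)
  row 2: subtract 4×row1 = (0, 0, 6, 0, 8)
  row 3: subtract 9×row1 = (0, 0, 8, 10, 5)
step 3: normalize row 2 (÷6) = (0, 0, 1, 0, 5)
  row 0: subtract 4×row2 = (1, 0, 0, 0, 9)
  row 3: subtract 8×row2 = (0, 0, 0, 10, 9)
step 4: normalize row 3 (÷10) = (0, 0, 0, 1, 2)
  row 1: subtract 7×row3 = (0, 1, 0, 0, 8)

pivot columns: 0, 1, 2, 3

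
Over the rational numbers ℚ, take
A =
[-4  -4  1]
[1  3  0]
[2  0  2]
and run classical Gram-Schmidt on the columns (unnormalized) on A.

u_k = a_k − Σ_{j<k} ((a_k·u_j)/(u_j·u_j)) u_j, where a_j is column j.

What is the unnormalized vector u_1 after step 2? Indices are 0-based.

Step 1: u_0 = a_0 = (-4, 1, 2).
Step 2: u_1 = a_1 − (19/21)·u_0 = (-8/21, 44/21, -38/21).

u_1 = (-8/21, 44/21, -38/21)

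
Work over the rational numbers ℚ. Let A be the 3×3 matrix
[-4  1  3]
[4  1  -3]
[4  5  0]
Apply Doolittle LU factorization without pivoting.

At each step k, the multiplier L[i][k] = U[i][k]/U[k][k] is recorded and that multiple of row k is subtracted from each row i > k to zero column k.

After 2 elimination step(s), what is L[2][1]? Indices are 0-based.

k=0: U[0][0]=-4
  eliminate (1,0): mult=-1, new row 1: (0, 2, 0); set L[1][0]=-1
  eliminate (2,0): mult=-1, new row 2: (0, 6, 3); set L[2][0]=-1
k=1: U[1][1]=2
  eliminate (2,1): mult=3, new row 2: (0, 0, 3); set L[2][1]=3

L[2][1] = 3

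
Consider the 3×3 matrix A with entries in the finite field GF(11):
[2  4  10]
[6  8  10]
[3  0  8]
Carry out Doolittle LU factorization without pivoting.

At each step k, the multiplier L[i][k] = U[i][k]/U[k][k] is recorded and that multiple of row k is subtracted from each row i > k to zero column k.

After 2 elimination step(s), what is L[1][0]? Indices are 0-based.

L[1][0] = 3

[col 0] pivot 2
  R1 -= 3*R0 → (0, 7, 2)  (L[1][0] := 3)
  R2 -= 7*R0 → (0, 5, 4)  (L[2][0] := 7)
[col 1] pivot 7
  R2 -= 7*R1 → (0, 0, 1)  (L[2][1] := 7)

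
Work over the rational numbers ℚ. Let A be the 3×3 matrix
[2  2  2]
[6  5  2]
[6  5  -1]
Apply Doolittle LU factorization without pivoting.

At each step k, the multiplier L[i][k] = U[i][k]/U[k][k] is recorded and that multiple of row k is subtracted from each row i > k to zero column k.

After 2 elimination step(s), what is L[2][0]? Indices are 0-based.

[col 0] pivot 2
  R1 -= 3*R0 → (0, -1, -4)  (L[1][0] := 3)
  R2 -= 3*R0 → (0, -1, -7)  (L[2][0] := 3)
[col 1] pivot -1
  R2 -= 1*R1 → (0, 0, -3)  (L[2][1] := 1)

L[2][0] = 3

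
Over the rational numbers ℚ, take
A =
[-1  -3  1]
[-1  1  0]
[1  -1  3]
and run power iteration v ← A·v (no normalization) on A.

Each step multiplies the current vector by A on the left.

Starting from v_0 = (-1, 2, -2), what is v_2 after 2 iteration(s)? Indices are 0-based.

v_2 = (-11, 10, -37)

v_0 = (-1, 2, -2).
v_1 = A·v_0 = (-7, 3, -9).
v_2 = A·v_1 = (-11, 10, -37).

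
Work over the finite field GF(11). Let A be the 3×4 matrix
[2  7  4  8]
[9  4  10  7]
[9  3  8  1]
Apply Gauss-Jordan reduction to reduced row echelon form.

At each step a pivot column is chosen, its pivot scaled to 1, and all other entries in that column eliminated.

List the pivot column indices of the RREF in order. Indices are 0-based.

pivot columns: 0, 1, 2

pivot(0,0)=2: scale R0 → (1, 9, 2, 4)
  clear (1,0): R1 −= (9)R0 → (0, 0, 3, 4)
  clear (2,0): R2 −= (9)R0 → (0, 10, 1, 9)
pivot(1,1): swap R1↔R2
pivot(1,1)=10: scale R1 → (0, 1, 10, 2)
  clear (0,1): R0 −= (9)R1 → (1, 0, 0, 8)
pivot(2,2)=3: scale R2 → (0, 0, 1, 5)
  clear (1,2): R1 −= (10)R2 → (0, 1, 0, 7)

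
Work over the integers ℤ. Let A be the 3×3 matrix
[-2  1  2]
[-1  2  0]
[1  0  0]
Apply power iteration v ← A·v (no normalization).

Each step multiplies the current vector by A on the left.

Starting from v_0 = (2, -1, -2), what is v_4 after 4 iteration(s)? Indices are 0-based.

v_0 = (2, -1, -2).
v_1 = A·v_0 = (-9, -4, 2).
v_2 = A·v_1 = (18, 1, -9).
v_3 = A·v_2 = (-53, -16, 18).
v_4 = A·v_3 = (126, 21, -53).

v_4 = (126, 21, -53)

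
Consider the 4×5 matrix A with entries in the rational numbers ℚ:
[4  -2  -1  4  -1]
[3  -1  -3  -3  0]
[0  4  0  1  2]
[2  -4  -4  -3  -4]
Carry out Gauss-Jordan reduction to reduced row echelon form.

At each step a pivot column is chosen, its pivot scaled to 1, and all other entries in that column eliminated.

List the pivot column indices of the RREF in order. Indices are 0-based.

pivot(0,0)=4: scale R0 → (1, -1/2, -1/4, 1, -1/4)
  clear (1,0): R1 −= (3)R0 → (0, 1/2, -9/4, -6, 3/4)
  clear (3,0): R3 −= (2)R0 → (0, -3, -7/2, -5, -7/2)
pivot(1,1)=1/2: scale R1 → (0, 1, -9/2, -12, 3/2)
  clear (0,1): R0 −= (-1/2)R1 → (1, 0, -5/2, -5, 1/2)
  clear (2,1): R2 −= (4)R1 → (0, 0, 18, 49, -4)
  clear (3,1): R3 −= (-3)R1 → (0, 0, -17, -41, 1)
pivot(2,2)=18: scale R2 → (0, 0, 1, 49/18, -2/9)
  clear (0,2): R0 −= (-5/2)R2 → (1, 0, 0, 65/36, -1/18)
  clear (1,2): R1 −= (-9/2)R2 → (0, 1, 0, 1/4, 1/2)
  clear (3,2): R3 −= (-17)R2 → (0, 0, 0, 95/18, -25/9)
pivot(3,3)=95/18: scale R3 → (0, 0, 0, 1, -10/19)
  clear (0,3): R0 −= (65/36)R3 → (1, 0, 0, 0, 17/19)
  clear (1,3): R1 −= (1/4)R3 → (0, 1, 0, 0, 12/19)
  clear (2,3): R2 −= (49/18)R3 → (0, 0, 1, 0, 23/19)

pivot columns: 0, 1, 2, 3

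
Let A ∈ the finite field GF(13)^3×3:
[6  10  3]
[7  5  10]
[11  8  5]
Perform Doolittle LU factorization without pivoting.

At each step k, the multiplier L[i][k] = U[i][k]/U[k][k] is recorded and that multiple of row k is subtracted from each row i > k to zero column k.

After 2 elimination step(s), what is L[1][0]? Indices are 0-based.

[col 0] pivot 6
  R1 -= 12*R0 → (0, 2, 0)  (L[1][0] := 12)
  R2 -= 4*R0 → (0, 7, 6)  (L[2][0] := 4)
[col 1] pivot 2
  R2 -= 10*R1 → (0, 0, 6)  (L[2][1] := 10)

L[1][0] = 12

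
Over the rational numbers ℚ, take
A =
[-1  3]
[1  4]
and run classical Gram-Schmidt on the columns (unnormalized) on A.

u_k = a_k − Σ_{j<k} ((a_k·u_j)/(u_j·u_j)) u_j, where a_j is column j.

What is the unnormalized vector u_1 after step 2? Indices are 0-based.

Step 1: u_0 = a_0 = (-1, 1).
Step 2: u_1 = a_1 − (1/2)·u_0 = (7/2, 7/2).

u_1 = (7/2, 7/2)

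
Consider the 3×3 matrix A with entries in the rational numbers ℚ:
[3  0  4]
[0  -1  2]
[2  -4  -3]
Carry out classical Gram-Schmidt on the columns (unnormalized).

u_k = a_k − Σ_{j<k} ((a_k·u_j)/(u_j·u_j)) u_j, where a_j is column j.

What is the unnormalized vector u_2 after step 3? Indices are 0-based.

Step 1: u_0 = a_0 = (3, 0, 2).
Step 2: u_1 = a_1 − (-8/13)·u_0 = (24/13, -1, -36/13).
Step 3: u_2 = a_2 − (6/13)·u_0 − (178/157)·u_1 = (82/157, 492/157, -123/157).

u_2 = (82/157, 492/157, -123/157)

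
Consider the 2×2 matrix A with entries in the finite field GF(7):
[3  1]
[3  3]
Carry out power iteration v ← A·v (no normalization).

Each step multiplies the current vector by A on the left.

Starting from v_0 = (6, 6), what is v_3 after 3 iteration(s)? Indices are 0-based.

v_3 = (0, 3)

v_0 = (6, 6).
v_1 = A·v_0 = (3, 1).
v_2 = A·v_1 = (3, 5).
v_3 = A·v_2 = (0, 3).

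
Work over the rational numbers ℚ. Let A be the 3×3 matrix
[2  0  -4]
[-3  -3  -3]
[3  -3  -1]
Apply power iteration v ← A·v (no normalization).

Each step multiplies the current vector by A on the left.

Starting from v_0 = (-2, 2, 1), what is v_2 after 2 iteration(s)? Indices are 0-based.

v_0 = (-2, 2, 1).
v_1 = A·v_0 = (-8, -3, -13).
v_2 = A·v_1 = (36, 72, -2).

v_2 = (36, 72, -2)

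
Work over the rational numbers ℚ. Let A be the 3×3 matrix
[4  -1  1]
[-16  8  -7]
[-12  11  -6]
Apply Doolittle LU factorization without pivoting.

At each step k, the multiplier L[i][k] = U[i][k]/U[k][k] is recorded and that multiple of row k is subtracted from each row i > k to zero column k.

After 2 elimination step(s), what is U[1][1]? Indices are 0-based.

U[1][1] = 4

Step 1: pivot at (0,0) is 4.
  row1 ← row1 − (-4)·row0  ⇒  L[1][0]=-4, U row1=(0, 4, -3)
  row2 ← row2 − (-3)·row0  ⇒  L[2][0]=-3, U row2=(0, 8, -3)
Step 2: pivot at (1,1) is 4.
  row2 ← row2 − (2)·row1  ⇒  L[2][1]=2, U row2=(0, 0, 3)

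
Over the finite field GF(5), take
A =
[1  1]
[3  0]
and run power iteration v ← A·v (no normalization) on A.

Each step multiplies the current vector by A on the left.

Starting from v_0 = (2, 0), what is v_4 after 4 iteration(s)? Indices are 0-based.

v_0 = (2, 0).
v_1 = A·v_0 = (2, 1).
v_2 = A·v_1 = (3, 1).
v_3 = A·v_2 = (4, 4).
v_4 = A·v_3 = (3, 2).

v_4 = (3, 2)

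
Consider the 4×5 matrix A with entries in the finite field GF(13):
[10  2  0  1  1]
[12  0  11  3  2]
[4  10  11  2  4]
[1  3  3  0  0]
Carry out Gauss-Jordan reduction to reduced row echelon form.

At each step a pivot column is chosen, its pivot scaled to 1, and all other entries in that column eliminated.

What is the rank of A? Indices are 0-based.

step 1: normalize row 0 (÷10) = (1, 8, 0, 4, 4)
  row 1: subtract 12×row0 = (0, 8, 11, 7, 6)
  row 2: subtract 4×row0 = (0, 4, 11, 12, 1)
  row 3: subtract 1×row0 = (0, 8, 3, 9, 9)
step 2: normalize row 1 (÷8) = (0, 1, 3, 9, 4)
  row 0: subtract 8×row1 = (1, 0, 2, 10, 11)
  row 2: subtract 4×row1 = (0, 0, 12, 2, 11)
  row 3: subtract 8×row1 = (0, 0, 5, 2, 3)
step 3: normalize row 2 (÷12) = (0, 0, 1, 11, 2)
  row 0: subtract 2×row2 = (1, 0, 0, 1, 7)
  row 1: subtract 3×row2 = (0, 1, 0, 2, 11)
  row 3: subtract 5×row2 = (0, 0, 0, 12, 6)
step 4: normalize row 3 (÷12) = (0, 0, 0, 1, 7)
  row 0: subtract 1×row3 = (1, 0, 0, 0, 0)
  row 1: subtract 2×row3 = (0, 1, 0, 0, 10)
  row 2: subtract 11×row3 = (0, 0, 1, 0, 3)

rank = 4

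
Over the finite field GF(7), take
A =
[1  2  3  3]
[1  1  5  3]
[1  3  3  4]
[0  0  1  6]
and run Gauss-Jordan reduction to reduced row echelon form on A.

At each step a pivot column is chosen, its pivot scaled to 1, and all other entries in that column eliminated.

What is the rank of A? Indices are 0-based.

rank = 4

[1] R0 /= 1  ⇒  (1, 2, 3, 3)
     R1 -= 1·R0  ⇒  (0, 6, 2, 0)
     R2 -= 1·R0  ⇒  (0, 1, 0, 1)
[2] R1 /= 6  ⇒  (0, 1, 5, 0)
     R0 -= 2·R1  ⇒  (1, 0, 0, 3)
     R2 -= 1·R1  ⇒  (0, 0, 2, 1)
[3] R2 /= 2  ⇒  (0, 0, 1, 4)
     R1 -= 5·R2  ⇒  (0, 1, 0, 1)
     R3 -= 1·R2  ⇒  (0, 0, 0, 2)
[4] R3 /= 2  ⇒  (0, 0, 0, 1)
     R0 -= 3·R3  ⇒  (1, 0, 0, 0)
     R1 -= 1·R3  ⇒  (0, 1, 0, 0)
     R2 -= 4·R3  ⇒  (0, 0, 1, 0)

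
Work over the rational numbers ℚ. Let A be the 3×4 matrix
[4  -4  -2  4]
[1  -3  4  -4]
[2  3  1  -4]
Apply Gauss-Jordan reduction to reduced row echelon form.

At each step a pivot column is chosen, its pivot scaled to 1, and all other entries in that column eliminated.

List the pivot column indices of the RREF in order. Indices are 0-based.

step 1: normalize row 0 (÷4) = (1, -1, -1/2, 1)
  row 1: subtract 1×row0 = (0, -2, 9/2, -5)
  row 2: subtract 2×row0 = (0, 5, 2, -6)
step 2: normalize row 1 (÷-2) = (0, 1, -9/4, 5/2)
  row 0: subtract -1×row1 = (1, 0, -11/4, 7/2)
  row 2: subtract 5×row1 = (0, 0, 53/4, -37/2)
step 3: normalize row 2 (÷53/4) = (0, 0, 1, -74/53)
  row 0: subtract -11/4×row2 = (1, 0, 0, -18/53)
  row 1: subtract -9/4×row2 = (0, 1, 0, -34/53)

pivot columns: 0, 1, 2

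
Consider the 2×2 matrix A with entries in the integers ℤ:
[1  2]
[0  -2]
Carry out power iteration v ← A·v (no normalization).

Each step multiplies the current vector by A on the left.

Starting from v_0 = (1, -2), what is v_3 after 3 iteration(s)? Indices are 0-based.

v_3 = (-11, 16)

v_0 = (1, -2).
v_1 = A·v_0 = (-3, 4).
v_2 = A·v_1 = (5, -8).
v_3 = A·v_2 = (-11, 16).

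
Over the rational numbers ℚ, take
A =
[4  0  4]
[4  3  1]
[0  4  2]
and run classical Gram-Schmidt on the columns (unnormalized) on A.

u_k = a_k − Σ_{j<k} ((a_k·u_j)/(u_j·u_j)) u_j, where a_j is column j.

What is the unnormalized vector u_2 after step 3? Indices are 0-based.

u_2 = (72/41, -72/41, 54/41)

Step 1: u_0 = a_0 = (4, 4, 0).
Step 2: u_1 = a_1 − (3/8)·u_0 = (-3/2, 3/2, 4).
Step 3: u_2 = a_2 − (5/8)·u_0 − (7/41)·u_1 = (72/41, -72/41, 54/41).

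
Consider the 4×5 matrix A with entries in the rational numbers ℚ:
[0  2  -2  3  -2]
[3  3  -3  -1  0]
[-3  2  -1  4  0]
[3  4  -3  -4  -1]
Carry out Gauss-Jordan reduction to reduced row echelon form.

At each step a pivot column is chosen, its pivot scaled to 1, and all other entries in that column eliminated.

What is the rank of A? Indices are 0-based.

rank = 4

pivot(0,0): swap R0↔R1
pivot(0,0)=3: scale R0 → (1, 1, -1, -1/3, 0)
  clear (2,0): R2 −= (-3)R0 → (0, 5, -4, 3, 0)
  clear (3,0): R3 −= (3)R0 → (0, 1, 0, -3, -1)
pivot(1,1)=2: scale R1 → (0, 1, -1, 3/2, -1)
  clear (0,1): R0 −= (1)R1 → (1, 0, 0, -11/6, 1)
  clear (2,1): R2 −= (5)R1 → (0, 0, 1, -9/2, 5)
  clear (3,1): R3 −= (1)R1 → (0, 0, 1, -9/2, 0)
pivot(2,2)=1: scale R2 → (0, 0, 1, -9/2, 5)
  clear (1,2): R1 −= (-1)R2 → (0, 1, 0, -3, 4)
  clear (3,2): R3 −= (1)R2 → (0, 0, 0, 0, -5)
col 3: no nonzero at/below row 3; advance.
pivot(3,4)=-5: scale R3 → (0, 0, 0, 0, 1)
  clear (0,4): R0 −= (1)R3 → (1, 0, 0, -11/6, 0)
  clear (1,4): R1 −= (4)R3 → (0, 1, 0, -3, 0)
  clear (2,4): R2 −= (5)R3 → (0, 0, 1, -9/2, 0)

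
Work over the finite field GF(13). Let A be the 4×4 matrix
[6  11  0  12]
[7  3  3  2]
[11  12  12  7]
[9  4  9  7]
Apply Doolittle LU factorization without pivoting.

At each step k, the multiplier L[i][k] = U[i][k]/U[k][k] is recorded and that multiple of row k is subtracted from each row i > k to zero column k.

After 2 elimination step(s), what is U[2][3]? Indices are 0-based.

U[2][3] = 4

[col 0] pivot 6
  R1 -= 12*R0 → (0, 1, 3, 1)  (L[1][0] := 12)
  R2 -= 4*R0 → (0, 7, 12, 11)  (L[2][0] := 4)
  R3 -= 8*R0 → (0, 7, 9, 2)  (L[3][0] := 8)
[col 1] pivot 1
  R2 -= 7*R1 → (0, 0, 4, 4)  (L[2][1] := 7)
  R3 -= 7*R1 → (0, 0, 1, 8)  (L[3][1] := 7)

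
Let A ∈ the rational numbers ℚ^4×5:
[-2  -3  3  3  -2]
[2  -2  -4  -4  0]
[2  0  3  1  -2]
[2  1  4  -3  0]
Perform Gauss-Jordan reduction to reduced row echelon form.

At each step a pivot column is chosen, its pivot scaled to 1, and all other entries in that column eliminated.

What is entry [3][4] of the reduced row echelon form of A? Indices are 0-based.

M[3][4] = -64/157

[1] R0 /= -2  ⇒  (1, 3/2, -3/2, -3/2, 1)
     R1 -= 2·R0  ⇒  (0, -5, -1, -1, -2)
     R2 -= 2·R0  ⇒  (0, -3, 6, 4, -4)
     R3 -= 2·R0  ⇒  (0, -2, 7, 0, -2)
[2] R1 /= -5  ⇒  (0, 1, 1/5, 1/5, 2/5)
     R0 -= 3/2·R1  ⇒  (1, 0, -9/5, -9/5, 2/5)
     R2 -= -3·R1  ⇒  (0, 0, 33/5, 23/5, -14/5)
     R3 -= -2·R1  ⇒  (0, 0, 37/5, 2/5, -6/5)
[3] R2 /= 33/5  ⇒  (0, 0, 1, 23/33, -14/33)
     R0 -= -9/5·R2  ⇒  (1, 0, 0, -6/11, -4/11)
     R1 -= 1/5·R2  ⇒  (0, 1, 0, 2/33, 16/33)
     R3 -= 37/5·R2  ⇒  (0, 0, 0, -157/33, 64/33)
[4] R3 /= -157/33  ⇒  (0, 0, 0, 1, -64/157)
     R0 -= -6/11·R3  ⇒  (1, 0, 0, 0, -92/157)
     R1 -= 2/33·R3  ⇒  (0, 1, 0, 0, 80/157)
     R2 -= 23/33·R3  ⇒  (0, 0, 1, 0, -22/157)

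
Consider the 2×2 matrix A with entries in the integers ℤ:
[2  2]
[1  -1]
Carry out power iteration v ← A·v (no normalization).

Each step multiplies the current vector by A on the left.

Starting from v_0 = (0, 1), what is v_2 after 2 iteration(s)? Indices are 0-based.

v_0 = (0, 1).
v_1 = A·v_0 = (2, -1).
v_2 = A·v_1 = (2, 3).

v_2 = (2, 3)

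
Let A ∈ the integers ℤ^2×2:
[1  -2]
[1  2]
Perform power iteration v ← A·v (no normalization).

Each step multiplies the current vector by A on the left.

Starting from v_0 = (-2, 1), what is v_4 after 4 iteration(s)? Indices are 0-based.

v_4 = (28, -20)

v_0 = (-2, 1).
v_1 = A·v_0 = (-4, 0).
v_2 = A·v_1 = (-4, -4).
v_3 = A·v_2 = (4, -12).
v_4 = A·v_3 = (28, -20).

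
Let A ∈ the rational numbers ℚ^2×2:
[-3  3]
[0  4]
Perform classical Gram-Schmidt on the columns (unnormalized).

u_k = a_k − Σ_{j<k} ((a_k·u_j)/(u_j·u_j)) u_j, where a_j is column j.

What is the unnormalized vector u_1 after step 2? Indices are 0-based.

Step 1: u_0 = a_0 = (-3, 0).
Step 2: u_1 = a_1 − (-1)·u_0 = (0, 4).

u_1 = (0, 4)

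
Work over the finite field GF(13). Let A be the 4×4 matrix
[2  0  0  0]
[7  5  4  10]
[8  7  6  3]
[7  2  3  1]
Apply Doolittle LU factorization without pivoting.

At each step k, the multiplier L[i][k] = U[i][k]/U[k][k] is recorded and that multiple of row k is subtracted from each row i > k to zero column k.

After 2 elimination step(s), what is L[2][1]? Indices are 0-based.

Step 1: pivot at (0,0) is 2.
  row1 ← row1 − (10)·row0  ⇒  L[1][0]=10, U row1=(0, 5, 4, 10)
  row2 ← row2 − (4)·row0  ⇒  L[2][0]=4, U row2=(0, 7, 6, 3)
  row3 ← row3 − (10)·row0  ⇒  L[3][0]=10, U row3=(0, 2, 3, 1)
Step 2: pivot at (1,1) is 5.
  row2 ← row2 − (4)·row1  ⇒  L[2][1]=4, U row2=(0, 0, 3, 2)
  row3 ← row3 − (3)·row1  ⇒  L[3][1]=3, U row3=(0, 0, 4, 10)

L[2][1] = 4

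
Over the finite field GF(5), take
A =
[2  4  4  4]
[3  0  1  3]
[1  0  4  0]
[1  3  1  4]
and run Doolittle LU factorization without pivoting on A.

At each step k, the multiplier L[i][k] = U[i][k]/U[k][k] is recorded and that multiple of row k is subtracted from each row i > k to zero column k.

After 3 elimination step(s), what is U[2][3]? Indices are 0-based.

k=0: U[0][0]=2
  eliminate (1,0): mult=4, new row 1: (0, 4, 0, 2); set L[1][0]=4
  eliminate (2,0): mult=3, new row 2: (0, 3, 2, 3); set L[2][0]=3
  eliminate (3,0): mult=3, new row 3: (0, 1, 4, 2); set L[3][0]=3
k=1: U[1][1]=4
  eliminate (2,1): mult=2, new row 2: (0, 0, 2, 4); set L[2][1]=2
  eliminate (3,1): mult=4, new row 3: (0, 0, 4, 4); set L[3][1]=4
k=2: U[2][2]=2
  eliminate (3,2): mult=2, new row 3: (0, 0, 0, 1); set L[3][2]=2

U[2][3] = 4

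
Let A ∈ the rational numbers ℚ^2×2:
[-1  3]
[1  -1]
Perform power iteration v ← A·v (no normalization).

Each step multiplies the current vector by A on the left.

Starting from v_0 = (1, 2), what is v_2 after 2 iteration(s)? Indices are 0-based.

v_0 = (1, 2).
v_1 = A·v_0 = (5, -1).
v_2 = A·v_1 = (-8, 6).

v_2 = (-8, 6)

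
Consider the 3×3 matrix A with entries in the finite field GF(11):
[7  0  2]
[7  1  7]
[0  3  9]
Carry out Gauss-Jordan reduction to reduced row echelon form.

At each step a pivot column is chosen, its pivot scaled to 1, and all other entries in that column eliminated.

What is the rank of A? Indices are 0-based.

rank = 3

[1] R0 /= 7  ⇒  (1, 0, 5)
     R1 -= 7·R0  ⇒  (0, 1, 5)
[2] R1 /= 1  ⇒  (0, 1, 5)
     R2 -= 3·R1  ⇒  (0, 0, 5)
[3] R2 /= 5  ⇒  (0, 0, 1)
     R0 -= 5·R2  ⇒  (1, 0, 0)
     R1 -= 5·R2  ⇒  (0, 1, 0)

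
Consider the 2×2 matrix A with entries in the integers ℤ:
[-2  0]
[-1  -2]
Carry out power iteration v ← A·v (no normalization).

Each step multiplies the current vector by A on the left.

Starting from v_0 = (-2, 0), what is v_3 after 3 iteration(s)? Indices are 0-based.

v_3 = (16, 24)

v_0 = (-2, 0).
v_1 = A·v_0 = (4, 2).
v_2 = A·v_1 = (-8, -8).
v_3 = A·v_2 = (16, 24).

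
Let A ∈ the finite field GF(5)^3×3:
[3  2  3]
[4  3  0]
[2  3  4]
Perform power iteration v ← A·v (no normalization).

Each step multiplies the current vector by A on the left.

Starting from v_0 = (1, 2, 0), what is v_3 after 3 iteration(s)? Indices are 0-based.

v_0 = (1, 2, 0).
v_1 = A·v_0 = (2, 0, 3).
v_2 = A·v_1 = (0, 3, 1).
v_3 = A·v_2 = (4, 4, 3).

v_3 = (4, 4, 3)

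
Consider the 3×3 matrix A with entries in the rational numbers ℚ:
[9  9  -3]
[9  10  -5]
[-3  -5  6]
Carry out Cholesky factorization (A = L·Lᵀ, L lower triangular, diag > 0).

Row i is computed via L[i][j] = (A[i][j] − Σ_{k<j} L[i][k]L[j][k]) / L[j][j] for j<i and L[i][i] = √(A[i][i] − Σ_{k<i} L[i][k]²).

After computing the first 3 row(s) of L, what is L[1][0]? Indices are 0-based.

L[1][0] = 3

Step 1: L[0][0] = √(9) = 3.
  L[1][0] = (9) / L[0][0] = 3.
Step 2: L[1][1] = √(1) = 1.
  L[2][0] = (-3) / L[0][0] = -1.
  L[2][1] = (-2) / L[1][1] = -2.
Step 3: L[2][2] = √(1) = 1.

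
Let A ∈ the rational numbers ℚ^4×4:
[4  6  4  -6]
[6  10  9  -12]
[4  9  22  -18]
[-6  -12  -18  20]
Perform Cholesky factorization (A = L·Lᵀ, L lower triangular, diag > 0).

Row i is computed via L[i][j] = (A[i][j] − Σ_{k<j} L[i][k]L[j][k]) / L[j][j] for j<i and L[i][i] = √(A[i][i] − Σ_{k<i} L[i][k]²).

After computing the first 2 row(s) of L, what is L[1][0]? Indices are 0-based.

Step 1: L[0][0] = √(4) = 2.
  L[1][0] = (6) / L[0][0] = 3.
Step 2: L[1][1] = √(1) = 1.

L[1][0] = 3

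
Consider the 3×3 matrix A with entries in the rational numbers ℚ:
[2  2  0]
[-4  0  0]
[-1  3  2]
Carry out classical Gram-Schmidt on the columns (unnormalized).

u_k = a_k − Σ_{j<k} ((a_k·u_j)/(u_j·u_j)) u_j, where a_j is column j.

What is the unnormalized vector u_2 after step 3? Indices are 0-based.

Step 1: u_0 = a_0 = (2, -4, -1).
Step 2: u_1 = a_1 − (1/21)·u_0 = (40/21, 4/21, 64/21).
Step 3: u_2 = a_2 − (-2/21)·u_0 − (8/17)·u_1 = (-12/17, -8/17, 8/17).

u_2 = (-12/17, -8/17, 8/17)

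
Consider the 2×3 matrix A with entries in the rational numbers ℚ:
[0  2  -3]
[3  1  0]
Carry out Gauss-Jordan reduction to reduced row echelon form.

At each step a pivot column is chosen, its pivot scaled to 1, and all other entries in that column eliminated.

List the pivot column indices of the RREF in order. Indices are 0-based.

pivot(0,0): swap R0↔R1
pivot(0,0)=3: scale R0 → (1, 1/3, 0)
pivot(1,1)=2: scale R1 → (0, 1, -3/2)
  clear (0,1): R0 −= (1/3)R1 → (1, 0, 1/2)

pivot columns: 0, 1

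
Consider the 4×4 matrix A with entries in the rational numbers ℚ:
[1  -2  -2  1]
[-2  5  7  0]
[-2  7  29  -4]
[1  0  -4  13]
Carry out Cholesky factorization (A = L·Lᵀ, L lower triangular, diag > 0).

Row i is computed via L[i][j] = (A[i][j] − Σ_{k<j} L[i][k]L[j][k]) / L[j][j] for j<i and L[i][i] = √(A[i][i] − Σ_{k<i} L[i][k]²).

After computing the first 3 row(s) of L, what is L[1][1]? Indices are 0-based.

Step 1: L[0][0] = √(1) = 1.
  L[1][0] = (-2) / L[0][0] = -2.
Step 2: L[1][1] = √(1) = 1.
  L[2][0] = (-2) / L[0][0] = -2.
  L[2][1] = (3) / L[1][1] = 3.
Step 3: L[2][2] = √(16) = 4.

L[1][1] = 1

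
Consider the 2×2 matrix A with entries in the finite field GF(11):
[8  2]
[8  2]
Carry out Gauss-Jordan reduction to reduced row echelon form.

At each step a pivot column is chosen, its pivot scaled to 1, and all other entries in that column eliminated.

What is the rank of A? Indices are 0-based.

[1] R0 /= 8  ⇒  (1, 3)
     R1 -= 8·R0  ⇒  (0, 0)
column 1 empty below row 1

rank = 1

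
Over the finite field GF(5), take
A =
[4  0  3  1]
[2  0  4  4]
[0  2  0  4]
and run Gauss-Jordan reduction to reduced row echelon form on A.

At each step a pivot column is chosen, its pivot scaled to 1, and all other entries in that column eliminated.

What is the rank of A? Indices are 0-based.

rank = 3

pivot(0,0)=4: scale R0 → (1, 0, 2, 4)
  clear (1,0): R1 −= (2)R0 → (0, 0, 0, 1)
pivot(1,1): swap R1↔R2
pivot(1,1)=2: scale R1 → (0, 1, 0, 2)
col 2: no nonzero at/below row 2; advance.
pivot(2,3)=1: scale R2 → (0, 0, 0, 1)
  clear (0,3): R0 −= (4)R2 → (1, 0, 2, 0)
  clear (1,3): R1 −= (2)R2 → (0, 1, 0, 0)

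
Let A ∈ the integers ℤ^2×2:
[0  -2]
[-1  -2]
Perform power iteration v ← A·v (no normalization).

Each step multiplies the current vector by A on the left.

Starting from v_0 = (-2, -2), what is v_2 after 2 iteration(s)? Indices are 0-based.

v_2 = (-12, -16)

v_0 = (-2, -2).
v_1 = A·v_0 = (4, 6).
v_2 = A·v_1 = (-12, -16).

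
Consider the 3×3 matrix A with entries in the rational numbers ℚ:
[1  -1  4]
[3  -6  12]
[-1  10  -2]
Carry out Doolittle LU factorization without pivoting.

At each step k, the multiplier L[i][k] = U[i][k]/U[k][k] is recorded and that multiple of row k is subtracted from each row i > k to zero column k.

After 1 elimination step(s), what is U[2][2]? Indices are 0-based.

U[2][2] = 2

Step 1: pivot at (0,0) is 1.
  row1 ← row1 − (3)·row0  ⇒  L[1][0]=3, U row1=(0, -3, 0)
  row2 ← row2 − (-1)·row0  ⇒  L[2][0]=-1, U row2=(0, 9, 2)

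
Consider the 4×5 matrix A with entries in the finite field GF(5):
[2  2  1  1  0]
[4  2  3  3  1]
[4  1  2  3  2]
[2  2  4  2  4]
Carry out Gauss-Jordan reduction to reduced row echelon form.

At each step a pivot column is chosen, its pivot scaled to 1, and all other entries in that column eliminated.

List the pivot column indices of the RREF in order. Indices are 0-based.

pivot columns: 0, 1, 2

step 1: normalize row 0 (÷2) = (1, 1, 3, 3, 0)
  row 1: subtract 4×row0 = (0, 3, 1, 1, 1)
  row 2: subtract 4×row0 = (0, 2, 0, 1, 2)
  row 3: subtract 2×row0 = (0, 0, 3, 1, 4)
step 2: normalize row 1 (÷3) = (0, 1, 2, 2, 2)
  row 0: subtract 1×row1 = (1, 0, 1, 1, 3)
  row 2: subtract 2×row1 = (0, 0, 1, 2, 3)
step 3: normalize row 2 (÷1) = (0, 0, 1, 2, 3)
  row 0: subtract 1×row2 = (1, 0, 0, 4, 0)
  row 1: subtract 2×row2 = (0, 1, 0, 3, 1)
  row 3: subtract 3×row2 = (0, 0, 0, 0, 0)
skip col 3 (zero from row 3)
skip col 4 (zero from row 3)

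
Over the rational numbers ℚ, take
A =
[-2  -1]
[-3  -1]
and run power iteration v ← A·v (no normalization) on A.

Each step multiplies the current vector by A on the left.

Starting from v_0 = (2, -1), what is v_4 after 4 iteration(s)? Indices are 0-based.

v_0 = (2, -1).
v_1 = A·v_0 = (-3, -5).
v_2 = A·v_1 = (11, 14).
v_3 = A·v_2 = (-36, -47).
v_4 = A·v_3 = (119, 155).

v_4 = (119, 155)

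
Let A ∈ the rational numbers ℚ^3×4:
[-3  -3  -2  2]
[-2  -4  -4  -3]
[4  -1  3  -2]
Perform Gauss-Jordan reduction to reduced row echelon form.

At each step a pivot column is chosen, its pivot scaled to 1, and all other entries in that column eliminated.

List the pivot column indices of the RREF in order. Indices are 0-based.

[1] R0 /= -3  ⇒  (1, 1, 2/3, -2/3)
     R1 -= -2·R0  ⇒  (0, -2, -8/3, -13/3)
     R2 -= 4·R0  ⇒  (0, -5, 1/3, 2/3)
[2] R1 /= -2  ⇒  (0, 1, 4/3, 13/6)
     R0 -= 1·R1  ⇒  (1, 0, -2/3, -17/6)
     R2 -= -5·R1  ⇒  (0, 0, 7, 23/2)
[3] R2 /= 7  ⇒  (0, 0, 1, 23/14)
     R0 -= -2/3·R2  ⇒  (1, 0, 0, -73/42)
     R1 -= 4/3·R2  ⇒  (0, 1, 0, -1/42)

pivot columns: 0, 1, 2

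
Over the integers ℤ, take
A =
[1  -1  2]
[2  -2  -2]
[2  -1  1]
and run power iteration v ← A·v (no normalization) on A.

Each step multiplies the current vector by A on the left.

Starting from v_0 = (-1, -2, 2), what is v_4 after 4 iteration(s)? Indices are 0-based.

v_0 = (-1, -2, 2).
v_1 = A·v_0 = (5, -2, 2).
v_2 = A·v_1 = (11, 10, 14).
v_3 = A·v_2 = (29, -26, 26).
v_4 = A·v_3 = (107, 58, 110).

v_4 = (107, 58, 110)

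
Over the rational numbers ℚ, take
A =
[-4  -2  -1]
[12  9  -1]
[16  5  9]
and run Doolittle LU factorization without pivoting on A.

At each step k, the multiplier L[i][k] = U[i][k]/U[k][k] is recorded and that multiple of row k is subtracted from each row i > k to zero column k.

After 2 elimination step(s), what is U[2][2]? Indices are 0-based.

U[2][2] = 1

Step 1: pivot at (0,0) is -4.
  row1 ← row1 − (-3)·row0  ⇒  L[1][0]=-3, U row1=(0, 3, -4)
  row2 ← row2 − (-4)·row0  ⇒  L[2][0]=-4, U row2=(0, -3, 5)
Step 2: pivot at (1,1) is 3.
  row2 ← row2 − (-1)·row1  ⇒  L[2][1]=-1, U row2=(0, 0, 1)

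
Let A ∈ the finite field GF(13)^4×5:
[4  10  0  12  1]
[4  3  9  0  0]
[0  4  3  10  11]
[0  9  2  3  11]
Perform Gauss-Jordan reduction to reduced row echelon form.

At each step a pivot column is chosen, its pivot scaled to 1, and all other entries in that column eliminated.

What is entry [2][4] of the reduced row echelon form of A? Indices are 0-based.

M[2][4] = 7

step 1: normalize row 0 (÷4) = (1, 9, 0, 3, 10)
  row 1: subtract 4×row0 = (0, 6, 9, 1, 12)
step 2: normalize row 1 (÷6) = (0, 1, 8, 11, 2)
  row 0: subtract 9×row1 = (1, 0, 6, 8, 5)
  row 2: subtract 4×row1 = (0, 0, 10, 5, 3)
  row 3: subtract 9×row1 = (0, 0, 8, 8, 6)
step 3: normalize row 2 (÷10) = (0, 0, 1, 7, 12)
  row 0: subtract 6×row2 = (1, 0, 0, 5, 11)
  row 1: subtract 8×row2 = (0, 1, 0, 7, 10)
  row 3: subtract 8×row2 = (0, 0, 0, 4, 1)
step 4: normalize row 3 (÷4) = (0, 0, 0, 1, 10)
  row 0: subtract 5×row3 = (1, 0, 0, 0, 0)
  row 1: subtract 7×row3 = (0, 1, 0, 0, 5)
  row 2: subtract 7×row3 = (0, 0, 1, 0, 7)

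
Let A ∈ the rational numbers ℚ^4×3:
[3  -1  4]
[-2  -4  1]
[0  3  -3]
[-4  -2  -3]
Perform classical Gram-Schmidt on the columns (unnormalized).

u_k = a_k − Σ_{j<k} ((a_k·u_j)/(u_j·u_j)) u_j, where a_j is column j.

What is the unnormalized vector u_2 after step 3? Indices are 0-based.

u_2 = (-210/701, -113/701, -288/701, -101/701)

Step 1: u_0 = a_0 = (3, -2, 0, -4).
Step 2: u_1 = a_1 − (13/29)·u_0 = (-68/29, -90/29, 3, -6/29).
Step 3: u_2 = a_2 − (22/29)·u_0 − (-605/701)·u_1 = (-210/701, -113/701, -288/701, -101/701).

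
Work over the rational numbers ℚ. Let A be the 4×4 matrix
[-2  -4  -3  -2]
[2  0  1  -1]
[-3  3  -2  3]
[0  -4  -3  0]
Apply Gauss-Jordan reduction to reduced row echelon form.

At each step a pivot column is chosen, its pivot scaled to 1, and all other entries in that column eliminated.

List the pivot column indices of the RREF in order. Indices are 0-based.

[1] R0 /= -2  ⇒  (1, 2, 3/2, 1)
     R1 -= 2·R0  ⇒  (0, -4, -2, -3)
     R2 -= -3·R0  ⇒  (0, 9, 5/2, 6)
[2] R1 /= -4  ⇒  (0, 1, 1/2, 3/4)
     R0 -= 2·R1  ⇒  (1, 0, 1/2, -1/2)
     R2 -= 9·R1  ⇒  (0, 0, -2, -3/4)
     R3 -= -4·R1  ⇒  (0, 0, -1, 3)
[3] R2 /= -2  ⇒  (0, 0, 1, 3/8)
     R0 -= 1/2·R2  ⇒  (1, 0, 0, -11/16)
     R1 -= 1/2·R2  ⇒  (0, 1, 0, 9/16)
     R3 -= -1·R2  ⇒  (0, 0, 0, 27/8)
[4] R3 /= 27/8  ⇒  (0, 0, 0, 1)
     R0 -= -11/16·R3  ⇒  (1, 0, 0, 0)
     R1 -= 9/16·R3  ⇒  (0, 1, 0, 0)
     R2 -= 3/8·R3  ⇒  (0, 0, 1, 0)

pivot columns: 0, 1, 2, 3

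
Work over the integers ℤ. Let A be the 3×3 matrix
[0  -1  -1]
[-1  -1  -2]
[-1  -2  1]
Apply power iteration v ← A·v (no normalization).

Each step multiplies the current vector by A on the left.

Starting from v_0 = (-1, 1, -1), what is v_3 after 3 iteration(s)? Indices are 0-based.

v_0 = (-1, 1, -1).
v_1 = A·v_0 = (0, 2, -2).
v_2 = A·v_1 = (0, 2, -6).
v_3 = A·v_2 = (4, 10, -10).

v_3 = (4, 10, -10)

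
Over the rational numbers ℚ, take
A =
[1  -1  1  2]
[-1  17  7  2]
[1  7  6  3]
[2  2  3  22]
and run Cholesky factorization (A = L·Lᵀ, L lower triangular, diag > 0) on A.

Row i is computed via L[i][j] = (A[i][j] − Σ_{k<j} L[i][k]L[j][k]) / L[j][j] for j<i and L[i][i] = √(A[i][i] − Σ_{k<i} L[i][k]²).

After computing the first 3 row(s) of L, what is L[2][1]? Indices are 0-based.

L[2][1] = 2

Step 1: L[0][0] = √(1) = 1.
  L[1][0] = (-1) / L[0][0] = -1.
Step 2: L[1][1] = √(16) = 4.
  L[2][0] = (1) / L[0][0] = 1.
  L[2][1] = (8) / L[1][1] = 2.
Step 3: L[2][2] = √(1) = 1.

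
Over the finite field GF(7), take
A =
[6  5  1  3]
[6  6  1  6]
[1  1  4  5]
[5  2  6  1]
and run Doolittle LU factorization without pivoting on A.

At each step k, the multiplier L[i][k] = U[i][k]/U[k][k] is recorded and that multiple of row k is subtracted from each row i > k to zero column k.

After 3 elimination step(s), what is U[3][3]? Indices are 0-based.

Step 1: pivot at (0,0) is 6.
  row1 ← row1 − (1)·row0  ⇒  L[1][0]=1, U row1=(0, 1, 0, 3)
  row2 ← row2 − (6)·row0  ⇒  L[2][0]=6, U row2=(0, 6, 5, 1)
  row3 ← row3 − (2)·row0  ⇒  L[3][0]=2, U row3=(0, 6, 4, 2)
Step 2: pivot at (1,1) is 1.
  row2 ← row2 − (6)·row1  ⇒  L[2][1]=6, U row2=(0, 0, 5, 4)
  row3 ← row3 − (6)·row1  ⇒  L[3][1]=6, U row3=(0, 0, 4, 5)
Step 3: pivot at (2,2) is 5.
  row3 ← row3 − (5)·row2  ⇒  L[3][2]=5, U row3=(0, 0, 0, 6)

U[3][3] = 6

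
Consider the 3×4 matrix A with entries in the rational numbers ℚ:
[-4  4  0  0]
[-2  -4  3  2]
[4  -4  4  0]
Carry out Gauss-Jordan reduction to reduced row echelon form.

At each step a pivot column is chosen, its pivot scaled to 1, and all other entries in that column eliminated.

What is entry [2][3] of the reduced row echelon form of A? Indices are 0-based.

step 1: normalize row 0 (÷-4) = (1, -1, 0, 0)
  row 1: subtract -2×row0 = (0, -6, 3, 2)
  row 2: subtract 4×row0 = (0, 0, 4, 0)
step 2: normalize row 1 (÷-6) = (0, 1, -1/2, -1/3)
  row 0: subtract -1×row1 = (1, 0, -1/2, -1/3)
step 3: normalize row 2 (÷4) = (0, 0, 1, 0)
  row 0: subtract -1/2×row2 = (1, 0, 0, -1/3)
  row 1: subtract -1/2×row2 = (0, 1, 0, -1/3)

M[2][3] = 0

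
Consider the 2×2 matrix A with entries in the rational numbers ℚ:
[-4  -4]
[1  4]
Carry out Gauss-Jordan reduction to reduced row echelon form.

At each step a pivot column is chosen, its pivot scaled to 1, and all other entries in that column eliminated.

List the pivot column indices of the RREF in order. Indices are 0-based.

[1] R0 /= -4  ⇒  (1, 1)
     R1 -= 1·R0  ⇒  (0, 3)
[2] R1 /= 3  ⇒  (0, 1)
     R0 -= 1·R1  ⇒  (1, 0)

pivot columns: 0, 1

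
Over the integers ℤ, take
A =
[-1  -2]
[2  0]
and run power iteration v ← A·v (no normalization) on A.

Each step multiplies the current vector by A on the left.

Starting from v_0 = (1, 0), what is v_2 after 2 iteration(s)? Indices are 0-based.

v_2 = (-3, -2)

v_0 = (1, 0).
v_1 = A·v_0 = (-1, 2).
v_2 = A·v_1 = (-3, -2).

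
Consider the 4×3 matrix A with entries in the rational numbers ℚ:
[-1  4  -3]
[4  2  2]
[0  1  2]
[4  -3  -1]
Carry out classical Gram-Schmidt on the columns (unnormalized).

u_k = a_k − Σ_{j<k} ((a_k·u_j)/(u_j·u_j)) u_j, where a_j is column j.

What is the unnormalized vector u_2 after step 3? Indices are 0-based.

u_2 = (-1210/463, 597/463, 1895/926, -1799/926)

Step 1: u_0 = a_0 = (-1, 4, 0, 4).
Step 2: u_1 = a_1 − (-8/33)·u_0 = (124/33, 98/33, 1, -67/33).
Step 3: u_2 = a_2 − (7/33)·u_0 − (-43/926)·u_1 = (-1210/463, 597/463, 1895/926, -1799/926).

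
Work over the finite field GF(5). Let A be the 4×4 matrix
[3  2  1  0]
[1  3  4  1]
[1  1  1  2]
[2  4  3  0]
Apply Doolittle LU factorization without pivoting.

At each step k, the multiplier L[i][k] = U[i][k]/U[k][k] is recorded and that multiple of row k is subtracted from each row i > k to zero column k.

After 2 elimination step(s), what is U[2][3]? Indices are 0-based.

[col 0] pivot 3
  R1 -= 2*R0 → (0, 4, 2, 1)  (L[1][0] := 2)
  R2 -= 2*R0 → (0, 2, 4, 2)  (L[2][0] := 2)
  R3 -= 4*R0 → (0, 1, 4, 0)  (L[3][0] := 4)
[col 1] pivot 4
  R2 -= 3*R1 → (0, 0, 3, 4)  (L[2][1] := 3)
  R3 -= 4*R1 → (0, 0, 1, 1)  (L[3][1] := 4)

U[2][3] = 4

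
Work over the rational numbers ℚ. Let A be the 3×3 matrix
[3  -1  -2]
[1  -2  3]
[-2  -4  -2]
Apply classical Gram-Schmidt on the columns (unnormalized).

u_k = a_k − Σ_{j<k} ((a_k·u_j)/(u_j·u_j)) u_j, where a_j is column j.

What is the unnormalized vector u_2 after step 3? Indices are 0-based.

Step 1: u_0 = a_0 = (3, 1, -2).
Step 2: u_1 = a_1 − (3/14)·u_0 = (-23/14, -31/14, -25/7).
Step 3: u_2 = a_2 − (1/14)·u_0 − (53/285)·u_1 = (-544/285, 952/285, -68/57).

u_2 = (-544/285, 952/285, -68/57)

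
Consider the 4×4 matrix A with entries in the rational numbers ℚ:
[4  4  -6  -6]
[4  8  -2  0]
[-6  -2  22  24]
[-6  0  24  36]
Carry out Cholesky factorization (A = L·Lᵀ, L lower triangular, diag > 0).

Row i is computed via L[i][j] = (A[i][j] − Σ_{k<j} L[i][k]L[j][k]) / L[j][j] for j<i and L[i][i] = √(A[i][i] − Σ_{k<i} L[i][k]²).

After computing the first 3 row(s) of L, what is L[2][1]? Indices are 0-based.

Step 1: L[0][0] = √(4) = 2.
  L[1][0] = (4) / L[0][0] = 2.
Step 2: L[1][1] = √(4) = 2.
  L[2][0] = (-6) / L[0][0] = -3.
  L[2][1] = (4) / L[1][1] = 2.
Step 3: L[2][2] = √(9) = 3.

L[2][1] = 2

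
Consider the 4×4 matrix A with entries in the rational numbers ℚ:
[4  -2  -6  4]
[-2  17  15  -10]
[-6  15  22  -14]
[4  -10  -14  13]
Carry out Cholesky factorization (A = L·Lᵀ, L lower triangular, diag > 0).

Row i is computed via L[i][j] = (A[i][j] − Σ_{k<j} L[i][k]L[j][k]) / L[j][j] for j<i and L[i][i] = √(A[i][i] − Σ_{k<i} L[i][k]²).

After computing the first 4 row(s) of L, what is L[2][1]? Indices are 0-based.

Step 1: L[0][0] = √(4) = 2.
  L[1][0] = (-2) / L[0][0] = -1.
Step 2: L[1][1] = √(16) = 4.
  L[2][0] = (-6) / L[0][0] = -3.
  L[2][1] = (12) / L[1][1] = 3.
Step 3: L[2][2] = √(4) = 2.
  L[3][0] = (4) / L[0][0] = 2.
  L[3][1] = (-8) / L[1][1] = -2.
  L[3][2] = (-2) / L[2][2] = -1.
Step 4: L[3][3] = √(4) = 2.

L[2][1] = 3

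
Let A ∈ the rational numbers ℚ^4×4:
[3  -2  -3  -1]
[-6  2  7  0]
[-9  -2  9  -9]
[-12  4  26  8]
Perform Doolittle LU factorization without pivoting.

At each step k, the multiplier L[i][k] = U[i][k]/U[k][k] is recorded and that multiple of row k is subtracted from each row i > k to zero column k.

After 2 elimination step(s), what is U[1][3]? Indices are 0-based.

U[1][3] = -2

Step 1: pivot at (0,0) is 3.
  row1 ← row1 − (-2)·row0  ⇒  L[1][0]=-2, U row1=(0, -2, 1, -2)
  row2 ← row2 − (-3)·row0  ⇒  L[2][0]=-3, U row2=(0, -8, 0, -12)
  row3 ← row3 − (-4)·row0  ⇒  L[3][0]=-4, U row3=(0, -4, 14, 4)
Step 2: pivot at (1,1) is -2.
  row2 ← row2 − (4)·row1  ⇒  L[2][1]=4, U row2=(0, 0, -4, -4)
  row3 ← row3 − (2)·row1  ⇒  L[3][1]=2, U row3=(0, 0, 12, 8)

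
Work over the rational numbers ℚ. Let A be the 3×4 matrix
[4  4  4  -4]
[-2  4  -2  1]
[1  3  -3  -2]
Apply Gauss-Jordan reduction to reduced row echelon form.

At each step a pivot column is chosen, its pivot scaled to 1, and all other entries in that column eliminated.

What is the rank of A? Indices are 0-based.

rank = 3

step 1: normalize row 0 (÷4) = (1, 1, 1, -1)
  row 1: subtract -2×row0 = (0, 6, 0, -1)
  row 2: subtract 1×row0 = (0, 2, -4, -1)
step 2: normalize row 1 (÷6) = (0, 1, 0, -1/6)
  row 0: subtract 1×row1 = (1, 0, 1, -5/6)
  row 2: subtract 2×row1 = (0, 0, -4, -2/3)
step 3: normalize row 2 (÷-4) = (0, 0, 1, 1/6)
  row 0: subtract 1×row2 = (1, 0, 0, -1)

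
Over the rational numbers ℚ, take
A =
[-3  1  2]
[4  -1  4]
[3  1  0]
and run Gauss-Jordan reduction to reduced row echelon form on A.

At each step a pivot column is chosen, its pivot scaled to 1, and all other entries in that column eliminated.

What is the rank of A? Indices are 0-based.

rank = 3

step 1: normalize row 0 (÷-3) = (1, -1/3, -2/3)
  row 1: subtract 4×row0 = (0, 1/3, 20/3)
  row 2: subtract 3×row0 = (0, 2, 2)
step 2: normalize row 1 (÷1/3) = (0, 1, 20)
  row 0: subtract -1/3×row1 = (1, 0, 6)
  row 2: subtract 2×row1 = (0, 0, -38)
step 3: normalize row 2 (÷-38) = (0, 0, 1)
  row 0: subtract 6×row2 = (1, 0, 0)
  row 1: subtract 20×row2 = (0, 1, 0)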